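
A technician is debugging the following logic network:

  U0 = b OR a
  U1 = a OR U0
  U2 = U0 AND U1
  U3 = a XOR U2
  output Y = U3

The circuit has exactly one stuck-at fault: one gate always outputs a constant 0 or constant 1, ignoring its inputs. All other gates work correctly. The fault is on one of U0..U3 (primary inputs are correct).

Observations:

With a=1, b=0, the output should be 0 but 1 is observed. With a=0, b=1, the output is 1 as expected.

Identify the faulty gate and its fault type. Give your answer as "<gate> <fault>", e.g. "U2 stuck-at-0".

U3 stuck-at-1

Fault-free values for test 1 (a=1, b=0): U0=1, U1=1, U2=1, U3=0, giving Y=0. Observed 1.
Test 1: faults giving observed 1 are {U0 stuck-at-0, U1 stuck-at-0, U2 stuck-at-0, U3 stuck-at-1}.
Test 2 (a=0, b=1): fault-free U0=1, U1=1, U2=1, U3=1 → 1; observed 1. Eliminates U0 stuck-at-0, U1 stuck-at-0, U2 stuck-at-0.
Only U3 stuck-at-1 is consistent with every test.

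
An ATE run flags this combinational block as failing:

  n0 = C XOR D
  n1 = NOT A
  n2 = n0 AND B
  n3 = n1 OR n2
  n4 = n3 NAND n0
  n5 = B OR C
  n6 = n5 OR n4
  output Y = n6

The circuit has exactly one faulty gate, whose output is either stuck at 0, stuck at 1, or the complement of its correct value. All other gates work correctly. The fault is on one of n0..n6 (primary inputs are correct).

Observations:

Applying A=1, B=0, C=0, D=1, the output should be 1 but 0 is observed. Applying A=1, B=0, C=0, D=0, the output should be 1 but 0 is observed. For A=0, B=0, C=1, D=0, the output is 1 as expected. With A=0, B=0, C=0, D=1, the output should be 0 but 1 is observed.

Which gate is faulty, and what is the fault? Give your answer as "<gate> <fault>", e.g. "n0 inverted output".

Fault-free values for test 1 (A=1, B=0, C=0, D=1): n0=1, n1=0, n2=0, n3=0, n4=1, n5=0, n6=1, giving Y=1. Observed 0.
Test 1: faults giving observed 0 are {n1 stuck-at-1, n1 inverted output, n2 stuck-at-1, n2 inverted output, n3 stuck-at-1, n3 inverted output, n4 stuck-at-0, n4 inverted output, n6 stuck-at-0, n6 inverted output}.
Test 2 (A=1, B=0, C=0, D=0): fault-free n0=0, n1=0, n2=0, n3=0, n4=1, n5=0, n6=1 → 1; observed 0. Eliminates n1 stuck-at-1, n1 inverted output, n2 stuck-at-1, n2 inverted output, n3 stuck-at-1, n3 inverted output.
Test 3 (A=0, B=0, C=1, D=0): fault-free n0=1, n1=1, n2=0, n3=1, n4=0, n5=1, n6=1 → 1; observed 1. Eliminates n6 stuck-at-0, n6 inverted output.
Test 4 (A=0, B=0, C=0, D=1): fault-free n0=1, n1=1, n2=0, n3=1, n4=0, n5=0, n6=0 → 0; observed 1. Eliminates n4 stuck-at-0.
Only n4 inverted output is consistent with every test.

n4 inverted output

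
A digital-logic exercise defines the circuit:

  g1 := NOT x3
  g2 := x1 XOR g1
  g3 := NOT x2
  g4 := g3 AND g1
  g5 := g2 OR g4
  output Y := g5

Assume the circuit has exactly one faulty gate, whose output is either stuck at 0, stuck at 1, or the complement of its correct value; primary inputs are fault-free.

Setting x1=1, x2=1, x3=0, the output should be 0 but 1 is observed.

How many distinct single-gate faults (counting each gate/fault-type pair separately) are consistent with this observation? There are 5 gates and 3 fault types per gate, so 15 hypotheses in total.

10

Fault-free: g1=1, g2=0, g3=0, g4=0, g5=0 → 0. Observed 1.
  g1: stuck-at-0, inverted output ✓; others ✗
  g2: stuck-at-1, inverted output ✓; others ✗
  g3: stuck-at-1, inverted output ✓; others ✗
  g4: stuck-at-1, inverted output ✓; others ✗
  g5: stuck-at-1, inverted output ✓; others ✗
Consistent faults: {g1 stuck-at-0, g1 inverted output, g2 stuck-at-1, g2 inverted output, g3 stuck-at-1, g3 inverted output, g4 stuck-at-1, g4 inverted output, g5 stuck-at-1, g5 inverted output} — 10 in all.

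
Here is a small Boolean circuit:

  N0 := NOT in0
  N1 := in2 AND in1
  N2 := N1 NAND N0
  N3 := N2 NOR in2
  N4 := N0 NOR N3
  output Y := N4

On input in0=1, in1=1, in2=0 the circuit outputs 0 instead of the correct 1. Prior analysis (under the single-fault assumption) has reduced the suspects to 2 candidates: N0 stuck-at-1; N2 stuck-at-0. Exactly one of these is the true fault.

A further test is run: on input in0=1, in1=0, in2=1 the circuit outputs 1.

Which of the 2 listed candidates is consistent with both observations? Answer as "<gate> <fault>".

N2 stuck-at-0

Evaluate each candidate on input in0=1, in1=0, in2=1:
  N0 stuck-at-1: N0=1 [stuck-at-1], N1=0, N2=1, N3=0, N4=0 → 0 — eliminated
  N2 stuck-at-0: N0=0, N1=0, N2=0 [stuck-at-0], N3=0, N4=1 → 1 — matches
Only N2 stuck-at-0 reproduces the observed 1.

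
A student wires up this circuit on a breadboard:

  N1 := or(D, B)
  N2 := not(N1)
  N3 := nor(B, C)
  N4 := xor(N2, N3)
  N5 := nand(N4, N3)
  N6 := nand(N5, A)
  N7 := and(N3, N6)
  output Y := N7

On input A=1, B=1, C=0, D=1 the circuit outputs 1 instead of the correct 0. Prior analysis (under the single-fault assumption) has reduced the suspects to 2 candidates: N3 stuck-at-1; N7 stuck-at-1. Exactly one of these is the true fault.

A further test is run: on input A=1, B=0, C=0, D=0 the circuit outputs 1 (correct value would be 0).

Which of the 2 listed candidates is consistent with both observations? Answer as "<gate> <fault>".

Evaluate each candidate on input A=1, B=0, C=0, D=0:
  N3 stuck-at-1: N1=0, N2=1, N3=1 [stuck-at-1], N4=0, N5=1, N6=0, N7=0 → 0 — eliminated
  N7 stuck-at-1: N1=0, N2=1, N3=1, N4=0, N5=1, N6=0, N7=1 [stuck-at-1] → 1 — matches
Only N7 stuck-at-1 reproduces the observed 1.

N7 stuck-at-1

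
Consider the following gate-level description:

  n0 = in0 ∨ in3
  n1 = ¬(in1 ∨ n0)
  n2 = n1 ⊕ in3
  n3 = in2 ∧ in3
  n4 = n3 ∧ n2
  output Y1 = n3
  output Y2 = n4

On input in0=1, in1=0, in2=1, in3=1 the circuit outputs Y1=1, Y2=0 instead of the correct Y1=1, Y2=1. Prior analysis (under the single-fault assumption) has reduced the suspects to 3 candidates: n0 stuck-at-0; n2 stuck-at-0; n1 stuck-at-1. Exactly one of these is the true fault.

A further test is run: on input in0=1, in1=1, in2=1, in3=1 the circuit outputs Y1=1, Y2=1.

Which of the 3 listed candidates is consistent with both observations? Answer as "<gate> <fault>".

n0 stuck-at-0

Evaluate each candidate on input in0=1, in1=1, in2=1, in3=1:
  n0 stuck-at-0: n0=0 [stuck-at-0], n1=0, n2=1, n3=1, n4=1 → Y1=1, Y2=1 — matches
  n2 stuck-at-0: n0=1, n1=0, n2=0 [stuck-at-0], n3=1, n4=0 → Y1=1, Y2=0 — eliminated
  n1 stuck-at-1: n0=1, n1=1 [stuck-at-1], n2=0, n3=1, n4=0 → Y1=1, Y2=0 — eliminated
Only n0 stuck-at-0 reproduces the observed Y1=1, Y2=1.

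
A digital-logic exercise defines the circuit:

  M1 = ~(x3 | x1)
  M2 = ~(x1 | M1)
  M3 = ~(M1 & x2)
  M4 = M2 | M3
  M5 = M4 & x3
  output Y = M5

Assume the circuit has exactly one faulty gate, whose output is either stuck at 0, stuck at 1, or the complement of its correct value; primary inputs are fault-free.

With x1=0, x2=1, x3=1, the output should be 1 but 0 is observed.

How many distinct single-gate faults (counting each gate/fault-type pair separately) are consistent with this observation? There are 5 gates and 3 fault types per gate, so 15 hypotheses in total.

Fault-free: M1=0, M2=1, M3=1, M4=1, M5=1 → 1. Observed 0.
  M1: stuck-at-1, inverted output ✓; others ✗
  M2: none of the 3 fault types match ✗
  M3: none of the 3 fault types match ✗
  M4: stuck-at-0, inverted output ✓; others ✗
  M5: stuck-at-0, inverted output ✓; others ✗
Consistent faults: {M1 stuck-at-1, M1 inverted output, M4 stuck-at-0, M4 inverted output, M5 stuck-at-0, M5 inverted output} — 6 in all.

6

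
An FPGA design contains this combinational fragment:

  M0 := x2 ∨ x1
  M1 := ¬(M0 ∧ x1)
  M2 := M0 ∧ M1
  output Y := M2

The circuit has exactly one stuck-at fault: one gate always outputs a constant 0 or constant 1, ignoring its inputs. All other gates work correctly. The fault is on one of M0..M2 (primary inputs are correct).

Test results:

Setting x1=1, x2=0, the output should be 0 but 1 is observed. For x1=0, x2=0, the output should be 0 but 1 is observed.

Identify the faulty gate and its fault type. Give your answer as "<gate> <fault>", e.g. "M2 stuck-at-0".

Fault-free values for test 1 (x1=1, x2=0): M0=1, M1=0, M2=0, giving Y=0. Observed 1.
Test 1: faults giving observed 1 are {M1 stuck-at-1, M2 stuck-at-1}.
Test 2 (x1=0, x2=0): fault-free M0=0, M1=1, M2=0 → 0; observed 1. Eliminates M1 stuck-at-1.
Only M2 stuck-at-1 is consistent with every test.

M2 stuck-at-1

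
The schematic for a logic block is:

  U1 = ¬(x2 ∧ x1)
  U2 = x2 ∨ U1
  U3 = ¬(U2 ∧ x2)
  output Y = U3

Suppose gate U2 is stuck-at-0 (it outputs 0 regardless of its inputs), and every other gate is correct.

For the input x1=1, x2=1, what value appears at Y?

1

Propagate with U2 forced: U1=0, U2=0 [stuck-at-0], U3=1.
So Y = 1. (Without the fault it would be 0.)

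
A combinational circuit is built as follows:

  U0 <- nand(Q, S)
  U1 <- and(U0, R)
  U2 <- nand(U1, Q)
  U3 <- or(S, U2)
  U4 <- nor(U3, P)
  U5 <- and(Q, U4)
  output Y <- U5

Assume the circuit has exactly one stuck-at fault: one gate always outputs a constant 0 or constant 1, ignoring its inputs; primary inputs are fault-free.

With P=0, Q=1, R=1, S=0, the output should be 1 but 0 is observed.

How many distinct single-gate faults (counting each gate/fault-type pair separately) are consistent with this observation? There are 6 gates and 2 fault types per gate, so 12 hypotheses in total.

6

Fault-free: U0=1, U1=1, U2=0, U3=0, U4=1, U5=1 → 1. Observed 0.
  U0 stuck-at-0: output 0 ✓
  U0 stuck-at-1: output 1 ✗
  U1 stuck-at-0: output 0 ✓
  U1 stuck-at-1: output 1 ✗
  U2 stuck-at-0: output 1 ✗
  U2 stuck-at-1: output 0 ✓
  U3 stuck-at-0: output 1 ✗
  U3 stuck-at-1: output 0 ✓
  U4 stuck-at-0: output 0 ✓
  U4 stuck-at-1: output 1 ✗
  U5 stuck-at-0: output 0 ✓
  U5 stuck-at-1: output 1 ✗
Consistent faults: {U0 stuck-at-0, U1 stuck-at-0, U2 stuck-at-1, U3 stuck-at-1, U4 stuck-at-0, U5 stuck-at-0} — 6 in all.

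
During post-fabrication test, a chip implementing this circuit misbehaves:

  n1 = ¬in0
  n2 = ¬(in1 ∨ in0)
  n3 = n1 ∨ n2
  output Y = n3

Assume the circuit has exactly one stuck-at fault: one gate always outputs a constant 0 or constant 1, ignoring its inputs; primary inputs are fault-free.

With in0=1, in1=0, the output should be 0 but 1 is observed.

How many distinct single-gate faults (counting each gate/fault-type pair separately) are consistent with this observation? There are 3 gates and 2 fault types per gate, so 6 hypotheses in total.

3

Fault-free: n1=0, n2=0, n3=0 → 0. Observed 1.
  n1 stuck-at-0: output 0 ✗
  n1 stuck-at-1: output 1 ✓
  n2 stuck-at-0: output 0 ✗
  n2 stuck-at-1: output 1 ✓
  n3 stuck-at-0: output 0 ✗
  n3 stuck-at-1: output 1 ✓
Consistent faults: {n1 stuck-at-1, n2 stuck-at-1, n3 stuck-at-1} — 3 in all.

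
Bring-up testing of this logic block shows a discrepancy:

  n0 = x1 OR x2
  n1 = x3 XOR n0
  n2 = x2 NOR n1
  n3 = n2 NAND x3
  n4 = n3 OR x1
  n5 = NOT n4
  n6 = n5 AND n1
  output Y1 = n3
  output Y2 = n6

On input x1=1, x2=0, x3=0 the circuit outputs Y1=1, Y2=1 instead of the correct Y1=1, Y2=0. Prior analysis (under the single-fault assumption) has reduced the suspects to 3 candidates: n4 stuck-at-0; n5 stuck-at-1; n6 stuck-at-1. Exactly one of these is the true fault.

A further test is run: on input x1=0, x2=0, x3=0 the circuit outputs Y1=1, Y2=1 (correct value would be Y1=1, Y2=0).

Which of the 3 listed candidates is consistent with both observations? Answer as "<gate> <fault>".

n6 stuck-at-1

Evaluate each candidate on input x1=0, x2=0, x3=0:
  n4 stuck-at-0: n0=0, n1=0, n2=1, n3=1, n4=0 [stuck-at-0], n5=1, n6=0 → Y1=1, Y2=0 — eliminated
  n5 stuck-at-1: n0=0, n1=0, n2=1, n3=1, n4=1, n5=1 [stuck-at-1], n6=0 → Y1=1, Y2=0 — eliminated
  n6 stuck-at-1: n0=0, n1=0, n2=1, n3=1, n4=1, n5=0, n6=1 [stuck-at-1] → Y1=1, Y2=1 — matches
Only n6 stuck-at-1 reproduces the observed Y1=1, Y2=1.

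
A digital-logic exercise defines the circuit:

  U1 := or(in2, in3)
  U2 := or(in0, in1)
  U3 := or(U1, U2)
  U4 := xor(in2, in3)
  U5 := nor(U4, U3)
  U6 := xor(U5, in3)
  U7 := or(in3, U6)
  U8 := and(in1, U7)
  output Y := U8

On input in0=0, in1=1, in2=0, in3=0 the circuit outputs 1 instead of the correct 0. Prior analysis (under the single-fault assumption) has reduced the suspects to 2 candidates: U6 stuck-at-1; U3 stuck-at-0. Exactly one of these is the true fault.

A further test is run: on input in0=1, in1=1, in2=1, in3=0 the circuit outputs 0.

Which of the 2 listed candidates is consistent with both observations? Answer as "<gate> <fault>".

Evaluate each candidate on input in0=1, in1=1, in2=1, in3=0:
  U6 stuck-at-1: U1=1, U2=1, U3=1, U4=1, U5=0, U6=1 [stuck-at-1], U7=1, U8=1 → 1 — eliminated
  U3 stuck-at-0: U1=1, U2=1, U3=0 [stuck-at-0], U4=1, U5=0, U6=0, U7=0, U8=0 → 0 — matches
Only U3 stuck-at-0 reproduces the observed 0.

U3 stuck-at-0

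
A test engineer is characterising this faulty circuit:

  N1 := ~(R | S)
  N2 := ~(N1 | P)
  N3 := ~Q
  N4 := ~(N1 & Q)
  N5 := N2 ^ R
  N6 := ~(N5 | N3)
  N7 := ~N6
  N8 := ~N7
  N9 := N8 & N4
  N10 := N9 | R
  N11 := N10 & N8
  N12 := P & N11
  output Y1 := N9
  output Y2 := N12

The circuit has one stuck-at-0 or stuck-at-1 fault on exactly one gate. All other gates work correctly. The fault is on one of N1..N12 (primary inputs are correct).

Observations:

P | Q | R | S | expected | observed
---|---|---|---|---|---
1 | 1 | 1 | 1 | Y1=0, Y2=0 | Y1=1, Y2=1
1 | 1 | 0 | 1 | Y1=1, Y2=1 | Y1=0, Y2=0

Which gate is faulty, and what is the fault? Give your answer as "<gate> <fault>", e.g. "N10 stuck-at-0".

N2 stuck-at-1

Fault-free values for test 1 (P=1, Q=1, R=1, S=1): N1=0, N2=0, N3=0, N4=1, N5=1, N6=0, N7=1, N8=0, N9=0, N10=1, N11=0, N12=0, giving Y1=0, Y2=0. Observed Y1=1, Y2=1.
Test 1: faults giving observed Y1=1, Y2=1 are {N2 stuck-at-1, N5 stuck-at-0, N6 stuck-at-1, N7 stuck-at-0, N8 stuck-at-1}.
Test 2 (P=1, Q=1, R=0, S=1): fault-free N1=0, N2=0, N3=0, N4=1, N5=0, N6=1, N7=0, N8=1, N9=1, N10=1, N11=1, N12=1 → Y1=1, Y2=1; observed Y1=0, Y2=0. Eliminates N5 stuck-at-0, N6 stuck-at-1, N7 stuck-at-0, N8 stuck-at-1.
Only N2 stuck-at-1 is consistent with every test.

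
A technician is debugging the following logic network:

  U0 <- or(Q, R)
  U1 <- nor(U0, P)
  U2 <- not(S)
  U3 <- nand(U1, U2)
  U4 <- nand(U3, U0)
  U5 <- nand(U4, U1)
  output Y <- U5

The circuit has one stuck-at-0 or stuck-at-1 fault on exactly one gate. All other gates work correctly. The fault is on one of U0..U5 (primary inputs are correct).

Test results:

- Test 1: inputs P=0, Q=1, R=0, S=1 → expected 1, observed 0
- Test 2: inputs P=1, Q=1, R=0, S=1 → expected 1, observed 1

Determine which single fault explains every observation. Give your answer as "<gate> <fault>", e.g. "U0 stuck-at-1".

Fault-free values for test 1 (P=0, Q=1, R=0, S=1): U0=1, U1=0, U2=0, U3=1, U4=0, U5=1, giving Y=1. Observed 0.
Test 1: faults giving observed 0 are {U0 stuck-at-0, U5 stuck-at-0}.
Test 2 (P=1, Q=1, R=0, S=1): fault-free U0=1, U1=0, U2=0, U3=1, U4=0, U5=1 → 1; observed 1. Eliminates U5 stuck-at-0.
Only U0 stuck-at-0 is consistent with every test.

U0 stuck-at-0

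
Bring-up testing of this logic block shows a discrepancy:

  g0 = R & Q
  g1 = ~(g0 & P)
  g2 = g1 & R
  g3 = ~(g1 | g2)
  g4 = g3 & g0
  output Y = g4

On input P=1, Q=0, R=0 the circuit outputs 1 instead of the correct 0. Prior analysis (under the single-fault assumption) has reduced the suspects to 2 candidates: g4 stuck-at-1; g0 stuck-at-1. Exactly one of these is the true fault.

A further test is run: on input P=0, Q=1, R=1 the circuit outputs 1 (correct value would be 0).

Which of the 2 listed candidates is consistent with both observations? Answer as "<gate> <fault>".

g4 stuck-at-1

Evaluate each candidate on input P=0, Q=1, R=1:
  g4 stuck-at-1: g0=1, g1=1, g2=1, g3=0, g4=1 [stuck-at-1] → 1 — matches
  g0 stuck-at-1: g0=1 [stuck-at-1], g1=1, g2=1, g3=0, g4=0 → 0 — eliminated
Only g4 stuck-at-1 reproduces the observed 1.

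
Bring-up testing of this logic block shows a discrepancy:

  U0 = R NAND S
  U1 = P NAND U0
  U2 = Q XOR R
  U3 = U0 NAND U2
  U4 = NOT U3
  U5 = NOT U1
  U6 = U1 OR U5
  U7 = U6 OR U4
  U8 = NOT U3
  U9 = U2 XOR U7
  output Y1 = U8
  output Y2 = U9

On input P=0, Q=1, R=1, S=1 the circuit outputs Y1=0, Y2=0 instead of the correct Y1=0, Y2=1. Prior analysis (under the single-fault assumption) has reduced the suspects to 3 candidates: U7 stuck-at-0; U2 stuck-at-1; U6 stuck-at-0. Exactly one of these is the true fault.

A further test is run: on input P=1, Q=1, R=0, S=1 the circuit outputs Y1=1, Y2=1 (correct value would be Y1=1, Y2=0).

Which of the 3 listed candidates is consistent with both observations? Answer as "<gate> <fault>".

U7 stuck-at-0

Evaluate each candidate on input P=1, Q=1, R=0, S=1:
  U7 stuck-at-0: U0=1, U1=0, U2=1, U3=0, U4=1, U5=1, U6=1, U7=0 [stuck-at-0], U8=1, U9=1 → Y1=1, Y2=1 — matches
  U2 stuck-at-1: U0=1, U1=0, U2=1 [stuck-at-1], U3=0, U4=1, U5=1, U6=1, U7=1, U8=1, U9=0 → Y1=1, Y2=0 — eliminated
  U6 stuck-at-0: U0=1, U1=0, U2=1, U3=0, U4=1, U5=1, U6=0 [stuck-at-0], U7=1, U8=1, U9=0 → Y1=1, Y2=0 — eliminated
Only U7 stuck-at-0 reproduces the observed Y1=1, Y2=1.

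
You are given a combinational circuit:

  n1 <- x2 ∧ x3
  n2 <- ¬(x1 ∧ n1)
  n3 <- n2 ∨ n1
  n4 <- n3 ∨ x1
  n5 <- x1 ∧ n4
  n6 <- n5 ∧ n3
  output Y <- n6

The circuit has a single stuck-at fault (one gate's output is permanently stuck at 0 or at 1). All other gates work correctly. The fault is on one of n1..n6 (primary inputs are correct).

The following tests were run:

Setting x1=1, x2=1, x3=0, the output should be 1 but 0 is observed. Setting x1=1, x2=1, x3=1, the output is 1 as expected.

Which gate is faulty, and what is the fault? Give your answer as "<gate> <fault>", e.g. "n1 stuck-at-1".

n2 stuck-at-0

Fault-free values for test 1 (x1=1, x2=1, x3=0): n1=0, n2=1, n3=1, n4=1, n5=1, n6=1, giving Y=1. Observed 0.
Test 1: faults giving observed 0 are {n2 stuck-at-0, n3 stuck-at-0, n4 stuck-at-0, n5 stuck-at-0, n6 stuck-at-0}.
Test 2 (x1=1, x2=1, x3=1): fault-free n1=1, n2=0, n3=1, n4=1, n5=1, n6=1 → 1; observed 1. Eliminates n3 stuck-at-0, n4 stuck-at-0, n5 stuck-at-0, n6 stuck-at-0.
Only n2 stuck-at-0 is consistent with every test.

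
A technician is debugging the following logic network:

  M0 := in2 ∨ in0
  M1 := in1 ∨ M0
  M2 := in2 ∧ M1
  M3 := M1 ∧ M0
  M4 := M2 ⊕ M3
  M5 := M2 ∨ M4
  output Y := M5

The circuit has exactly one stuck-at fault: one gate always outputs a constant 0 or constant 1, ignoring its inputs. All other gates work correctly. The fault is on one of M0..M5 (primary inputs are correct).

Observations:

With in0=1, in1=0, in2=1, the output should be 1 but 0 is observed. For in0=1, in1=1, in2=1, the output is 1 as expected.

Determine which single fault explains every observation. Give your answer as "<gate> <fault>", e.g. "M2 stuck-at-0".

Fault-free values for test 1 (in0=1, in1=0, in2=1): M0=1, M1=1, M2=1, M3=1, M4=0, M5=1, giving Y=1. Observed 0.
Test 1: faults giving observed 0 are {M0 stuck-at-0, M1 stuck-at-0, M5 stuck-at-0}.
Test 2 (in0=1, in1=1, in2=1): fault-free M0=1, M1=1, M2=1, M3=1, M4=0, M5=1 → 1; observed 1. Eliminates M1 stuck-at-0, M5 stuck-at-0.
Only M0 stuck-at-0 is consistent with every test.

M0 stuck-at-0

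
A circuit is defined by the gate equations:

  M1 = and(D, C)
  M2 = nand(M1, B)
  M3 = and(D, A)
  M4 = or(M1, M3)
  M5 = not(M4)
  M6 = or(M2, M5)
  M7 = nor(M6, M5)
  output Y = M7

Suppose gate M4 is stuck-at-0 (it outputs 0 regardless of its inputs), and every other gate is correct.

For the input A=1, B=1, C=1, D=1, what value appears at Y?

0

Propagate with M4 forced: M1=1, M2=0, M3=1, M4=0 [stuck-at-0], M5=1, M6=1, M7=0.
So Y = 0. (Without the fault it would be 1.)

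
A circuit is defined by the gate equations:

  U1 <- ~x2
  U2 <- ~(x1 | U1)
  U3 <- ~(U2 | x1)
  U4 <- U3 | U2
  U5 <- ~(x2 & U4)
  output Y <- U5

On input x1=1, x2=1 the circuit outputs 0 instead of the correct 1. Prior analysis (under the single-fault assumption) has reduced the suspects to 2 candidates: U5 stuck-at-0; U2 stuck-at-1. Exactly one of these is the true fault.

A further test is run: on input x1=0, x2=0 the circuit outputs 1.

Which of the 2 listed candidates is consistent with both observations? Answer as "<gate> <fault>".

U2 stuck-at-1

Evaluate each candidate on input x1=0, x2=0:
  U5 stuck-at-0: U1=1, U2=0, U3=1, U4=1, U5=0 [stuck-at-0] → 0 — eliminated
  U2 stuck-at-1: U1=1, U2=1 [stuck-at-1], U3=0, U4=1, U5=1 → 1 — matches
Only U2 stuck-at-1 reproduces the observed 1.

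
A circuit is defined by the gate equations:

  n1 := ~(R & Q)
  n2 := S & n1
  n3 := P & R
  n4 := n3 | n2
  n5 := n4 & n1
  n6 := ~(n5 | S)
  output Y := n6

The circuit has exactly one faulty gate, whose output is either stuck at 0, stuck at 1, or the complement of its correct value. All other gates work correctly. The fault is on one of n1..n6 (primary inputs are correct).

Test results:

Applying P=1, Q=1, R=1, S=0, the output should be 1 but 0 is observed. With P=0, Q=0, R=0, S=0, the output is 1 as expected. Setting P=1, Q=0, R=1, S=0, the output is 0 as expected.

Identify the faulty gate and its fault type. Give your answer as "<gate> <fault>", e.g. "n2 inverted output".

n1 stuck-at-1

Fault-free values for test 1 (P=1, Q=1, R=1, S=0): n1=0, n2=0, n3=1, n4=1, n5=0, n6=1, giving Y=1. Observed 0.
Test 1: faults giving observed 0 are {n1 stuck-at-1, n1 inverted output, n5 stuck-at-1, n5 inverted output, n6 stuck-at-0, n6 inverted output}.
Test 2 (P=0, Q=0, R=0, S=0): fault-free n1=1, n2=0, n3=0, n4=0, n5=0, n6=1 → 1; observed 1. Eliminates n5 stuck-at-1, n5 inverted output, n6 stuck-at-0, n6 inverted output.
Test 3 (P=1, Q=0, R=1, S=0): fault-free n1=1, n2=0, n3=1, n4=1, n5=1, n6=0 → 0; observed 0. Eliminates n1 inverted output.
Only n1 stuck-at-1 is consistent with every test.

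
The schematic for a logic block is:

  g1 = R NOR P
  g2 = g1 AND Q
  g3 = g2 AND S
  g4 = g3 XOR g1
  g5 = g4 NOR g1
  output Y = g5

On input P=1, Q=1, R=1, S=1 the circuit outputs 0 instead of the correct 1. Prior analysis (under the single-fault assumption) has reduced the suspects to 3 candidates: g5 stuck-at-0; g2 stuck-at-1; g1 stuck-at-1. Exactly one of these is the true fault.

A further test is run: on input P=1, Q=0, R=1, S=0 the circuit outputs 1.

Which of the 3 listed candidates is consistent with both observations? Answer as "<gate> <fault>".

g2 stuck-at-1

Evaluate each candidate on input P=1, Q=0, R=1, S=0:
  g5 stuck-at-0: g1=0, g2=0, g3=0, g4=0, g5=0 [stuck-at-0] → 0 — eliminated
  g2 stuck-at-1: g1=0, g2=1 [stuck-at-1], g3=0, g4=0, g5=1 → 1 — matches
  g1 stuck-at-1: g1=1 [stuck-at-1], g2=0, g3=0, g4=1, g5=0 → 0 — eliminated
Only g2 stuck-at-1 reproduces the observed 1.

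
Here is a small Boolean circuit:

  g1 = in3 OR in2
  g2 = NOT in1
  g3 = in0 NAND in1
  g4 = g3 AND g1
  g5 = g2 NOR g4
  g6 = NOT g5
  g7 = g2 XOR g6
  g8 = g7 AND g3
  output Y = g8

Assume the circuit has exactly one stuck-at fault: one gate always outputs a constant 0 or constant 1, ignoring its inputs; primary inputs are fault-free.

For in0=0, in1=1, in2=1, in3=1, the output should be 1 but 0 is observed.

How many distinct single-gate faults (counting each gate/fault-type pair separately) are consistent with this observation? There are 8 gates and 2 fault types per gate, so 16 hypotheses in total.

Fault-free: g1=1, g2=0, g3=1, g4=1, g5=0, g6=1, g7=1, g8=1 → 1. Observed 0.
  g1: stuck-at-0 ✓; others ✗
  g2: stuck-at-1 ✓; others ✗
  g3: stuck-at-0 ✓; others ✗
  g4: stuck-at-0 ✓; others ✗
  g5: stuck-at-1 ✓; others ✗
  g6: stuck-at-0 ✓; others ✗
  g7: stuck-at-0 ✓; others ✗
  g8: stuck-at-0 ✓; others ✗
Consistent faults: {g1 stuck-at-0, g2 stuck-at-1, g3 stuck-at-0, g4 stuck-at-0, g5 stuck-at-1, g6 stuck-at-0, g7 stuck-at-0, g8 stuck-at-0} — 8 in all.

8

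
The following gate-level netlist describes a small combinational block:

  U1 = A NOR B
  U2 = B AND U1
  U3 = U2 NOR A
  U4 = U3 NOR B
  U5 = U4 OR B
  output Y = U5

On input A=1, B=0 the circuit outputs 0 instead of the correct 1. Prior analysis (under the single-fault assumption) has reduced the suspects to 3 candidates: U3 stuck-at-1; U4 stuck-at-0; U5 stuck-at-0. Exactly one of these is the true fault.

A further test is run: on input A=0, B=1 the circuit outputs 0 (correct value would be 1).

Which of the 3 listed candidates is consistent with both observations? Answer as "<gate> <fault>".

Evaluate each candidate on input A=0, B=1:
  U3 stuck-at-1: U1=0, U2=0, U3=1 [stuck-at-1], U4=0, U5=1 → 1 — eliminated
  U4 stuck-at-0: U1=0, U2=0, U3=1, U4=0 [stuck-at-0], U5=1 → 1 — eliminated
  U5 stuck-at-0: U1=0, U2=0, U3=1, U4=0, U5=0 [stuck-at-0] → 0 — matches
Only U5 stuck-at-0 reproduces the observed 0.

U5 stuck-at-0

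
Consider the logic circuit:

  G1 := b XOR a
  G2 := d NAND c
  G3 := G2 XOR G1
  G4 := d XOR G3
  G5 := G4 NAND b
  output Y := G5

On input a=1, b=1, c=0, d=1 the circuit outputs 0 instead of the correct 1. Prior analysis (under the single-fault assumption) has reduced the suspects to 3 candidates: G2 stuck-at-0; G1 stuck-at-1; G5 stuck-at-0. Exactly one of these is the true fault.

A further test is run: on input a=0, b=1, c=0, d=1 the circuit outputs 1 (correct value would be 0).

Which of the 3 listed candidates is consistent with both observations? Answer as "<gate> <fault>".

G2 stuck-at-0

Evaluate each candidate on input a=0, b=1, c=0, d=1:
  G2 stuck-at-0: G1=1, G2=0 [stuck-at-0], G3=1, G4=0, G5=1 → 1 — matches
  G1 stuck-at-1: G1=1 [stuck-at-1], G2=1, G3=0, G4=1, G5=0 → 0 — eliminated
  G5 stuck-at-0: G1=1, G2=1, G3=0, G4=1, G5=0 [stuck-at-0] → 0 — eliminated
Only G2 stuck-at-0 reproduces the observed 1.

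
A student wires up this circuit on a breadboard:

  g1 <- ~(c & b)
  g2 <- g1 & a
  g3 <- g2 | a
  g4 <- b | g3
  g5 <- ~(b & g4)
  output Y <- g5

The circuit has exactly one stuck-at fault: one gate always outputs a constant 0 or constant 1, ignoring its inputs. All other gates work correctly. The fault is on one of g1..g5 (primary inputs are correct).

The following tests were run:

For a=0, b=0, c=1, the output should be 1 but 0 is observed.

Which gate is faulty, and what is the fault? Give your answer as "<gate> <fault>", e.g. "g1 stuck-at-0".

Fault-free values for test 1 (a=0, b=0, c=1): g1=1, g2=0, g3=0, g4=0, g5=1, giving Y=1. Observed 0.
Test 1: faults giving observed 0 are {g5 stuck-at-0}.
Only g5 stuck-at-0 is consistent with every test.

g5 stuck-at-0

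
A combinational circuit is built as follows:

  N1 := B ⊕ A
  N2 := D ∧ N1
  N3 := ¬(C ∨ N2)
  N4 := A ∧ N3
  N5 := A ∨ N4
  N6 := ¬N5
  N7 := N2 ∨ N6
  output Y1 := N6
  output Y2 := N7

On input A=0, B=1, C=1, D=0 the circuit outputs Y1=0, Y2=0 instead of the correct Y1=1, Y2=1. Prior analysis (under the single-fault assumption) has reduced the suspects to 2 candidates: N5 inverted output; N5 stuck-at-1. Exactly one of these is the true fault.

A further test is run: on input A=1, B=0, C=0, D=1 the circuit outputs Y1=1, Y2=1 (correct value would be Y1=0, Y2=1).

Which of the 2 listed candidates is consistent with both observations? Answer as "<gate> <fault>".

N5 inverted output

Evaluate each candidate on input A=1, B=0, C=0, D=1:
  N5 inverted output: N1=1, N2=1, N3=0, N4=0, N5=0 [inverted output], N6=1, N7=1 → Y1=1, Y2=1 — matches
  N5 stuck-at-1: N1=1, N2=1, N3=0, N4=0, N5=1 [stuck-at-1], N6=0, N7=1 → Y1=0, Y2=1 — eliminated
Only N5 inverted output reproduces the observed Y1=1, Y2=1.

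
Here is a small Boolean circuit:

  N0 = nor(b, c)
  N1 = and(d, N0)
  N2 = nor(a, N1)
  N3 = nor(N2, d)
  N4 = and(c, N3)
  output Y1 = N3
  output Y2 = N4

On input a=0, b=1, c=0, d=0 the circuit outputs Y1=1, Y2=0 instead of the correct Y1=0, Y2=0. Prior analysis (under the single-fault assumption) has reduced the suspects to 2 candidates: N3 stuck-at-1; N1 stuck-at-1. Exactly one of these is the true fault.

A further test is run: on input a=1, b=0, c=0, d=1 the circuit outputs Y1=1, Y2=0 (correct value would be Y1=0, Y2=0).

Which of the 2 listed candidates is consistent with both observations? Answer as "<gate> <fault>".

Evaluate each candidate on input a=1, b=0, c=0, d=1:
  N3 stuck-at-1: N0=1, N1=1, N2=0, N3=1 [stuck-at-1], N4=0 → Y1=1, Y2=0 — matches
  N1 stuck-at-1: N0=1, N1=1 [stuck-at-1], N2=0, N3=0, N4=0 → Y1=0, Y2=0 — eliminated
Only N3 stuck-at-1 reproduces the observed Y1=1, Y2=0.

N3 stuck-at-1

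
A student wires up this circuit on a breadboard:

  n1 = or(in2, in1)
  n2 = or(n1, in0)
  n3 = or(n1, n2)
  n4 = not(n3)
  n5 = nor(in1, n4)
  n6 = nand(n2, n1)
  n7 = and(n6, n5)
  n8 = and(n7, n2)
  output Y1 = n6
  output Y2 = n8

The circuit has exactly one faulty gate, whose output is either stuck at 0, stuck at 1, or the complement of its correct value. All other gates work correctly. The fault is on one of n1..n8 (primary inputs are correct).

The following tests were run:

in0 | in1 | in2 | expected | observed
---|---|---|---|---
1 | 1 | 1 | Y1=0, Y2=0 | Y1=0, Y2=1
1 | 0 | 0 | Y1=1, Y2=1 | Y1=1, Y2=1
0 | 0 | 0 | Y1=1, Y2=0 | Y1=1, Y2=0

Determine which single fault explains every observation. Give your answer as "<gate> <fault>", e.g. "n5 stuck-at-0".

n7 stuck-at-1

Fault-free values for test 1 (in0=1, in1=1, in2=1): n1=1, n2=1, n3=1, n4=0, n5=0, n6=0, n7=0, n8=0, giving Y1=0, Y2=0. Observed Y1=0, Y2=1.
Test 1: faults giving observed Y1=0, Y2=1 are {n7 stuck-at-1, n7 inverted output, n8 stuck-at-1, n8 inverted output}.
Test 2 (in0=1, in1=0, in2=0): fault-free n1=0, n2=1, n3=1, n4=0, n5=1, n6=1, n7=1, n8=1 → Y1=1, Y2=1; observed Y1=1, Y2=1. Eliminates n7 inverted output, n8 inverted output.
Test 3 (in0=0, in1=0, in2=0): fault-free n1=0, n2=0, n3=0, n4=1, n5=0, n6=1, n7=0, n8=0 → Y1=1, Y2=0; observed Y1=1, Y2=0. Eliminates n8 stuck-at-1.
Only n7 stuck-at-1 is consistent with every test.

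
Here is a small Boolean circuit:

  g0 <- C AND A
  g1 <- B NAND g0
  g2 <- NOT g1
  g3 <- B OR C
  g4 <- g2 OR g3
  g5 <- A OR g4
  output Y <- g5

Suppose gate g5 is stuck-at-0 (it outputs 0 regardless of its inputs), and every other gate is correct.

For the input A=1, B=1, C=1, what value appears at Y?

0

Propagate with g5 forced: g0=1, g1=0, g2=1, g3=1, g4=1, g5=0 [stuck-at-0].
So Y = 0. (Without the fault it would be 1.)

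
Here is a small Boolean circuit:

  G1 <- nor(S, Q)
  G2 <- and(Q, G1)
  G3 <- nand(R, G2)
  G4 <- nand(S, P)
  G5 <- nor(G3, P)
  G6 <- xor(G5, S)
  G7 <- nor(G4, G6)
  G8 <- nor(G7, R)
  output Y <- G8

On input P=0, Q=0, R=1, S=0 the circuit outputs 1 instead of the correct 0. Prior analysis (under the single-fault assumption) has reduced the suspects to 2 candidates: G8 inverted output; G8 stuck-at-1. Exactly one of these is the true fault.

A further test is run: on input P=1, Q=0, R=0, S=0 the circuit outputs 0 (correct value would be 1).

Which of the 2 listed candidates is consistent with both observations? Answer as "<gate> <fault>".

Evaluate each candidate on input P=1, Q=0, R=0, S=0:
  G8 inverted output: G1=1, G2=0, G3=1, G4=1, G5=0, G6=0, G7=0, G8=0 [inverted output] → 0 — matches
  G8 stuck-at-1: G1=1, G2=0, G3=1, G4=1, G5=0, G6=0, G7=0, G8=1 [stuck-at-1] → 1 — eliminated
Only G8 inverted output reproduces the observed 0.

G8 inverted output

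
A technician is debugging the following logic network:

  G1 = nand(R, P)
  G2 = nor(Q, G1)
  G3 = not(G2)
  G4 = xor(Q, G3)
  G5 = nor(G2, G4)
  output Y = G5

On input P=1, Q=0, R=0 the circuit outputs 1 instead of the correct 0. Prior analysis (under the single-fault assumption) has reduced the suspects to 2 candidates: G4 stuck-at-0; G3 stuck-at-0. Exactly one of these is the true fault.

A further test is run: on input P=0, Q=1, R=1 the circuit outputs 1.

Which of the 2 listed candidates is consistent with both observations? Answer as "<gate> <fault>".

G4 stuck-at-0

Evaluate each candidate on input P=0, Q=1, R=1:
  G4 stuck-at-0: G1=1, G2=0, G3=1, G4=0 [stuck-at-0], G5=1 → 1 — matches
  G3 stuck-at-0: G1=1, G2=0, G3=0 [stuck-at-0], G4=1, G5=0 → 0 — eliminated
Only G4 stuck-at-0 reproduces the observed 1.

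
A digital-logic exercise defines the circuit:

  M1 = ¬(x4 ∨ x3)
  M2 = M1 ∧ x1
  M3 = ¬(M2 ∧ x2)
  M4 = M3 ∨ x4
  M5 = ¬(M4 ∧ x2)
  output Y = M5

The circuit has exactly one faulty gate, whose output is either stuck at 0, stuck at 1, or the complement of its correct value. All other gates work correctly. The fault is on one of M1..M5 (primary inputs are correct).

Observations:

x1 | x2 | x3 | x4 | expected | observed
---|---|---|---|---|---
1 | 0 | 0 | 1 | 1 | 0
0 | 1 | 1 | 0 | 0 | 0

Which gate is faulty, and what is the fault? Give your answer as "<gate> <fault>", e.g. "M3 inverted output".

M5 stuck-at-0

Fault-free values for test 1 (x1=1, x2=0, x3=0, x4=1): M1=0, M2=0, M3=1, M4=1, M5=1, giving Y=1. Observed 0.
Test 1: faults giving observed 0 are {M5 stuck-at-0, M5 inverted output}.
Test 2 (x1=0, x2=1, x3=1, x4=0): fault-free M1=0, M2=0, M3=1, M4=1, M5=0 → 0; observed 0. Eliminates M5 inverted output.
Only M5 stuck-at-0 is consistent with every test.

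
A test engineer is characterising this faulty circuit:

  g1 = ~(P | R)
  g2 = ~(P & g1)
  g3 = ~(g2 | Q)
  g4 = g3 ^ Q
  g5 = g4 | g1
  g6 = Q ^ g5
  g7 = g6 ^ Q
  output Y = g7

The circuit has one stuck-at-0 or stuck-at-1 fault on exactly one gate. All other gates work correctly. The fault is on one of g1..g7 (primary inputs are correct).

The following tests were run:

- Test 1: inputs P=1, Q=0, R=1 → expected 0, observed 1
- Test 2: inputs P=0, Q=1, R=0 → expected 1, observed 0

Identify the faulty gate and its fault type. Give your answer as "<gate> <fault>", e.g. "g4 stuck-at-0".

Fault-free values for test 1 (P=1, Q=0, R=1): g1=0, g2=1, g3=0, g4=0, g5=0, g6=0, g7=0, giving Y=0. Observed 1.
Test 1: faults giving observed 1 are {g1 stuck-at-1, g2 stuck-at-0, g3 stuck-at-1, g4 stuck-at-1, g5 stuck-at-1, g6 stuck-at-1, g7 stuck-at-1}.
Test 2 (P=0, Q=1, R=0): fault-free g1=1, g2=1, g3=0, g4=1, g5=1, g6=0, g7=1 → 1; observed 0. Eliminates g1 stuck-at-1, g2 stuck-at-0, g3 stuck-at-1, g4 stuck-at-1, g5 stuck-at-1, g7 stuck-at-1.
Only g6 stuck-at-1 is consistent with every test.

g6 stuck-at-1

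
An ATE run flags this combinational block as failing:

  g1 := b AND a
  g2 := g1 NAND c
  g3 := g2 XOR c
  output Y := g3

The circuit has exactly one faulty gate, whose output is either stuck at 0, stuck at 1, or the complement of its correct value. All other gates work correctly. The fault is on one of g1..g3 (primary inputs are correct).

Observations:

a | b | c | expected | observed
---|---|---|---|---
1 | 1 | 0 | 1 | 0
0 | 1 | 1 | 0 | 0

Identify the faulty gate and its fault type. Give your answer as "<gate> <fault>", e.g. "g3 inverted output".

g3 stuck-at-0

Fault-free values for test 1 (a=1, b=1, c=0): g1=1, g2=1, g3=1, giving Y=1. Observed 0.
Test 1: faults giving observed 0 are {g2 stuck-at-0, g2 inverted output, g3 stuck-at-0, g3 inverted output}.
Test 2 (a=0, b=1, c=1): fault-free g1=0, g2=1, g3=0 → 0; observed 0. Eliminates g2 stuck-at-0, g2 inverted output, g3 inverted output.
Only g3 stuck-at-0 is consistent with every test.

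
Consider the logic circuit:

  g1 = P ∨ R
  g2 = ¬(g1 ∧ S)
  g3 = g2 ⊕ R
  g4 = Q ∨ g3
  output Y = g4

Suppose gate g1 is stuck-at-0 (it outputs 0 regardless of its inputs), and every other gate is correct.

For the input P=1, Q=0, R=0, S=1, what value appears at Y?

Propagate with g1 forced: g1=0 [stuck-at-0], g2=1, g3=1, g4=1.
So Y = 1. (Without the fault it would be 0.)

1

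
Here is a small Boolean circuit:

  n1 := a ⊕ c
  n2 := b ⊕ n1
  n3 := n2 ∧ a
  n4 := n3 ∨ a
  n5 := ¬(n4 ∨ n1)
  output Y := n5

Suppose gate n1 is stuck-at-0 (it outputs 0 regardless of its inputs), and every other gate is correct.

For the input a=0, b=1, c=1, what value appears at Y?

1

Propagate with n1 forced: n1=0 [stuck-at-0], n2=1, n3=0, n4=0, n5=1.
So Y = 1. (Without the fault it would be 0.)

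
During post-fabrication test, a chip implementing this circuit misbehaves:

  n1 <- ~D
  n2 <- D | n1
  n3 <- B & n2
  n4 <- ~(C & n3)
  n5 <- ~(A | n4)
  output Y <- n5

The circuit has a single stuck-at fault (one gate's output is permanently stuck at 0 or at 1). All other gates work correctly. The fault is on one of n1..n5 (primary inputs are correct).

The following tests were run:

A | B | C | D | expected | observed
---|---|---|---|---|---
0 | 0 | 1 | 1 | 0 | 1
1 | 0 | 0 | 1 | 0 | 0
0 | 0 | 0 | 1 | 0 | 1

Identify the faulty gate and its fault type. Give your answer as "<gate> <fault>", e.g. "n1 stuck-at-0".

Fault-free values for test 1 (A=0, B=0, C=1, D=1): n1=0, n2=1, n3=0, n4=1, n5=0, giving Y=0. Observed 1.
Test 1: faults giving observed 1 are {n3 stuck-at-1, n4 stuck-at-0, n5 stuck-at-1}.
Test 2 (A=1, B=0, C=0, D=1): fault-free n1=0, n2=1, n3=0, n4=1, n5=0 → 0; observed 0. Eliminates n5 stuck-at-1.
Test 3 (A=0, B=0, C=0, D=1): fault-free n1=0, n2=1, n3=0, n4=1, n5=0 → 0; observed 1. Eliminates n3 stuck-at-1.
Only n4 stuck-at-0 is consistent with every test.

n4 stuck-at-0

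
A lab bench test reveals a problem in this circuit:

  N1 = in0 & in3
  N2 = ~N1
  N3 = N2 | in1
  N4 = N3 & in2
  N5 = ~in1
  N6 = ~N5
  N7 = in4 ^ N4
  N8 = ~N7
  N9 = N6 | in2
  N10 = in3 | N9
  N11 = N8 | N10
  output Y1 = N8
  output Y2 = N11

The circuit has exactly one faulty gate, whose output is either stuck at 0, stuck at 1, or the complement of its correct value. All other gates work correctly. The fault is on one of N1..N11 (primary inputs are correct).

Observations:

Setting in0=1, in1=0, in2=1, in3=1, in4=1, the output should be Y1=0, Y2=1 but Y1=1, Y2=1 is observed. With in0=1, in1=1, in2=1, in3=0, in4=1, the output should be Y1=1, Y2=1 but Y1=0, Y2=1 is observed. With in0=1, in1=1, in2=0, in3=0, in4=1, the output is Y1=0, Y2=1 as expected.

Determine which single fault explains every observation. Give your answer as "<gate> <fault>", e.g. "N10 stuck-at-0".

N3 inverted output

Fault-free values for test 1 (in0=1, in1=0, in2=1, in3=1, in4=1): N1=1, N2=0, N3=0, N4=0, N5=1, N6=0, N7=1, N8=0, N9=1, N10=1, N11=1, giving Y1=0, Y2=1. Observed Y1=1, Y2=1.
Test 1: faults giving observed Y1=1, Y2=1 are {N1 stuck-at-0, N1 inverted output, N2 stuck-at-1, N2 inverted output, N3 stuck-at-1, N3 inverted output, N4 stuck-at-1, N4 inverted output, N7 stuck-at-0, N7 inverted output, N8 stuck-at-1, N8 inverted output}.
Test 2 (in0=1, in1=1, in2=1, in3=0, in4=1): fault-free N1=0, N2=1, N3=1, N4=1, N5=0, N6=1, N7=0, N8=1, N9=1, N10=1, N11=1 → Y1=1, Y2=1; observed Y1=0, Y2=1. Eliminates N1 stuck-at-0, N1 inverted output, N2 stuck-at-1, N2 inverted output, N3 stuck-at-1, N4 stuck-at-1, N7 stuck-at-0, N8 stuck-at-1.
Test 3 (in0=1, in1=1, in2=0, in3=0, in4=1): fault-free N1=0, N2=1, N3=1, N4=0, N5=0, N6=1, N7=1, N8=0, N9=1, N10=1, N11=1 → Y1=0, Y2=1; observed Y1=0, Y2=1. Eliminates N4 inverted output, N7 inverted output, N8 inverted output.
Only N3 inverted output is consistent with every test.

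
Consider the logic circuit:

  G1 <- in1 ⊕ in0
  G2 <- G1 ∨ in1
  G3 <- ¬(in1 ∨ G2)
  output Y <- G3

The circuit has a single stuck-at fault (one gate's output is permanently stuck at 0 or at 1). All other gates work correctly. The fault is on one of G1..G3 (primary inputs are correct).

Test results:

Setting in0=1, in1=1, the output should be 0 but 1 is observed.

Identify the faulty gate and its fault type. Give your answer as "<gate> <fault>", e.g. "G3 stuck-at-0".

Fault-free values for test 1 (in0=1, in1=1): G1=0, G2=1, G3=0, giving Y=0. Observed 1.
Test 1: faults giving observed 1 are {G3 stuck-at-1}.
Only G3 stuck-at-1 is consistent with every test.

G3 stuck-at-1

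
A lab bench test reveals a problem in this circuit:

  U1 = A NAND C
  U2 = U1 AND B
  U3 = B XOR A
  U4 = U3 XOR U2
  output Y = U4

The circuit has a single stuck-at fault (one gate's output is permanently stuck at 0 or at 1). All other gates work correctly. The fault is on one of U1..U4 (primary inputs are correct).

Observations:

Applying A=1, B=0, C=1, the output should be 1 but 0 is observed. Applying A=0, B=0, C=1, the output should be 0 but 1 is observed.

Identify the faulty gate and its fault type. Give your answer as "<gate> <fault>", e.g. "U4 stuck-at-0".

U2 stuck-at-1

Fault-free values for test 1 (A=1, B=0, C=1): U1=0, U2=0, U3=1, U4=1, giving Y=1. Observed 0.
Test 1: faults giving observed 0 are {U2 stuck-at-1, U3 stuck-at-0, U4 stuck-at-0}.
Test 2 (A=0, B=0, C=1): fault-free U1=1, U2=0, U3=0, U4=0 → 0; observed 1. Eliminates U3 stuck-at-0, U4 stuck-at-0.
Only U2 stuck-at-1 is consistent with every test.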